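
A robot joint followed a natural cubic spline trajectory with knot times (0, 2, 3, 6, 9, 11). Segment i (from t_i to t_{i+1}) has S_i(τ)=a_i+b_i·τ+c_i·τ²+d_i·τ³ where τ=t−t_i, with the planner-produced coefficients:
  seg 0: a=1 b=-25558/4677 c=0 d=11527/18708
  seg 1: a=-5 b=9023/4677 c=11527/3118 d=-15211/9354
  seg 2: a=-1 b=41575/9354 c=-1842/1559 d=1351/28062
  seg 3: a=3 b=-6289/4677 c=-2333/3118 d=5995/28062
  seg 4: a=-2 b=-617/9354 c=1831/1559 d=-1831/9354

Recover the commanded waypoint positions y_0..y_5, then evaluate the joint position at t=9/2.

y_0 = S_0(0) = a_0 = 1
y_1 = S_1(0) = a_1 = -5
y_2 = S_2(0) = a_2 = -1
y_3 = S_3(0) = a_3 = 3
y_4 = S_4(0) = a_4 = -2
y_5 = S_4(2) = 1
t_q=9/2 is in segment 2 (τ=3/2); S_2(τ)=79097/24944

y_0=1 y_1=-5 y_2=-1 y_3=3 y_4=-2 y_5=1
S(9/2) = 79097/24944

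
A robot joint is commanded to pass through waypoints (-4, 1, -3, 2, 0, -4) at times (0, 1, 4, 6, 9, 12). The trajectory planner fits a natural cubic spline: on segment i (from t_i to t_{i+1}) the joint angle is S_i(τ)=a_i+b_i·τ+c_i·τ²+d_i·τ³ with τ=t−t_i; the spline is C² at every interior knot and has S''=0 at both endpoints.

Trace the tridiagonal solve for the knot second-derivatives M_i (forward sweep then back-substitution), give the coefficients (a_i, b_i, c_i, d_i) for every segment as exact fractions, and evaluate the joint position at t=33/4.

Δ: Δ0=5, Δ1=-4/3, Δ2=5/2, Δ3=-2/3, Δ4=-4/3
row 1: diag=8, rhs=-38; c'=3/8, d'=-19/4
row 2: denom=10−3·3/8=71/8; d'=(23−3·-19/4)/(71/8)=298/71
row 3: denom=10−2·16/71=678/71; d'=(-19−2·298/71)/(678/71)=-1945/678
row 4: denom=12−3·71/226=2499/226; d'=(-4−3·-1945/678)/(2499/226)=347/833
back: M4=347/833
back: M3=-1945/678−71/226·347/833=-7496/2499
back: M2=298/71−16/71·-7496/2499=12178/2499
back: M1=-19/4−3/8·12178/2499=-5479/833
M: M0=0, M1=-5479/833, M2=12178/2499, M3=-7496/2499, M4=347/833, M5=0
seg 0: a=-4, c=M0/2=0, d=(M1−M0)/(6·1)=-5479/4998, b=Δ0−h0·(2M0+M1)/6=30469/4998
seg 1: a=1, c=M1/2=-5479/1666, d=(M2−M1)/(6·3)=28615/44982, b=Δ1−h1·(2M1+M2)/6=7016/2499
seg 2: a=-3, c=M2/2=6089/2499, d=(M3−M2)/(6·2)=-1093/1666, b=Δ2−h2·(2M2+M3)/6=1255/4998
seg 3: a=2, c=M3/2=-3748/2499, d=(M4−M3)/(6·3)=8537/44982, b=Δ3−h3·(2M3+M4)/6=1517/714
seg 4: a=0, c=M4/2=347/1666, d=(M5−M4)/(6·3)=-347/14994, b=Δ4−h4·(2M4+M5)/6=-4373/2499
t_q=33/4 → seg 3, τ=9/4; S=2+1517/714·τ+-3748/2499·τ²+8537/44982·τ³=143891/106624

  seg 0: a=-4 b=30469/4998 c=0 d=-5479/4998
  seg 1: a=1 b=7016/2499 c=-5479/1666 d=28615/44982
  seg 2: a=-3 b=1255/4998 c=6089/2499 d=-1093/1666
  seg 3: a=2 b=1517/714 c=-3748/2499 d=8537/44982
  seg 4: a=0 b=-4373/2499 c=347/1666 d=-347/14994
S(33/4) = 143891/106624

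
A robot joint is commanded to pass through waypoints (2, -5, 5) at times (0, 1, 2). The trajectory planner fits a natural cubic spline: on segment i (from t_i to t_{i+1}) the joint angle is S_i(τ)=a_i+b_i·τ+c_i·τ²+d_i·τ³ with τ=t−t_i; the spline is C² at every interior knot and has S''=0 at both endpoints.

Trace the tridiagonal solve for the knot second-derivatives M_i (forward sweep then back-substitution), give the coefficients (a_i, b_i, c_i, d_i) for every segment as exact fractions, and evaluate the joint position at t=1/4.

  seg 0: a=2 b=-45/4 c=0 d=17/4
  seg 1: a=-5 b=3/2 c=51/4 d=-17/4
S(1/4) = -191/256

Δ: Δ0=-7, Δ1=10
row 1: diag=4, rhs=102; c'=1/4, d'=51/2
back: M1=51/2
M: M0=0, M1=51/2, M2=0
seg 0: a=2, c=M0/2=0, d=(M1−M0)/(6·1)=17/4, b=Δ0−h0·(2M0+M1)/6=-45/4
seg 1: a=-5, c=M1/2=51/4, d=(M2−M1)/(6·1)=-17/4, b=Δ1−h1·(2M1+M2)/6=3/2
t_q=1/4 → seg 0, τ=1/4; S=2+-45/4·τ+0·τ²+17/4·τ³=-191/256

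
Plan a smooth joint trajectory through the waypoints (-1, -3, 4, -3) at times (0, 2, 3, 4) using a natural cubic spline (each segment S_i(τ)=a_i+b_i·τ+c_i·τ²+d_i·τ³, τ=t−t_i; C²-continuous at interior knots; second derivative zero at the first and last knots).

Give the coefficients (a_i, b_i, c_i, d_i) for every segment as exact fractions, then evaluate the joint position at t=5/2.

Δ: Δ0=-1, Δ1=7, Δ2=-7
row 1: diag=6, rhs=48; c'=1/6, d'=8
row 2: denom=4−1·1/6=23/6; d'=(-84−1·8)/(23/6)=-24
back: M2=-24
back: M1=8−1/6·-24=12
M: M0=0, M1=12, M2=-24, M3=0
seg 0: a=-1, c=M0/2=0, d=(M1−M0)/(6·2)=1, b=Δ0−h0·(2M0+M1)/6=-5
seg 1: a=-3, c=M1/2=6, d=(M2−M1)/(6·1)=-6, b=Δ1−h1·(2M1+M2)/6=7
seg 2: a=4, c=M2/2=-12, d=(M3−M2)/(6·1)=4, b=Δ2−h2·(2M2+M3)/6=1
t_q=5/2 → seg 1, τ=1/2; S=-3+7·τ+6·τ²+-6·τ³=5/4

  seg 0: a=-1 b=-5 c=0 d=1
  seg 1: a=-3 b=7 c=6 d=-6
  seg 2: a=4 b=1 c=-12 d=4
S(5/2) = 5/4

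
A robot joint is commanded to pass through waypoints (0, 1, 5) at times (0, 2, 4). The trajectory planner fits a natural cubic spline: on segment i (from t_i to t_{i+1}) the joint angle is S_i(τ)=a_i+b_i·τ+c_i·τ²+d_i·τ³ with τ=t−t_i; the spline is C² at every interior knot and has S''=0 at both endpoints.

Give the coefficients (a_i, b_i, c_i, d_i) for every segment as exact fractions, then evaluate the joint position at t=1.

Δ: Δ0=1/2, Δ1=2
row 1: diag=8, rhs=9; c'=1/4, d'=9/8
back: M1=9/8
M: M0=0, M1=9/8, M2=0
seg 0: a=0, c=M0/2=0, d=(M1−M0)/(6·2)=3/32, b=Δ0−h0·(2M0+M1)/6=1/8
seg 1: a=1, c=M1/2=9/16, d=(M2−M1)/(6·2)=-3/32, b=Δ1−h1·(2M1+M2)/6=5/4
t_q=1 → seg 0, τ=1; S=0+1/8·τ+0·τ²+3/32·τ³=7/32

  seg 0: a=0 b=1/8 c=0 d=3/32
  seg 1: a=1 b=5/4 c=9/16 d=-3/32
S(1) = 7/32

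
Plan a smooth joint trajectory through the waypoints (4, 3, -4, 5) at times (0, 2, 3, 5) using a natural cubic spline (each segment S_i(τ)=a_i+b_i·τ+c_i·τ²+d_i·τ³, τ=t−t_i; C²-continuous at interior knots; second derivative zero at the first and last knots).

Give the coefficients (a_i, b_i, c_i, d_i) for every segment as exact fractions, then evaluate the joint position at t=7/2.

  seg 0: a=4 b=167/70 c=0 d=-101/140
  seg 1: a=3 b=-439/70 c=-303/70 d=18/5
  seg 2: a=-4 b=-289/70 c=453/70 d=-151/140
S(7/2) = -733/160

Δ: Δ0=-1/2, Δ1=-7, Δ2=9/2
row 1: diag=6, rhs=-39; c'=1/6, d'=-13/2
row 2: denom=6−1·1/6=35/6; d'=(69−1·-13/2)/(35/6)=453/35
back: M2=453/35
back: M1=-13/2−1/6·453/35=-303/35
M: M0=0, M1=-303/35, M2=453/35, M3=0
seg 0: a=4, c=M0/2=0, d=(M1−M0)/(6·2)=-101/140, b=Δ0−h0·(2M0+M1)/6=167/70
seg 1: a=3, c=M1/2=-303/70, d=(M2−M1)/(6·1)=18/5, b=Δ1−h1·(2M1+M2)/6=-439/70
seg 2: a=-4, c=M2/2=453/70, d=(M3−M2)/(6·2)=-151/140, b=Δ2−h2·(2M2+M3)/6=-289/70
t_q=7/2 → seg 2, τ=1/2; S=-4+-289/70·τ+453/70·τ²+-151/140·τ³=-733/160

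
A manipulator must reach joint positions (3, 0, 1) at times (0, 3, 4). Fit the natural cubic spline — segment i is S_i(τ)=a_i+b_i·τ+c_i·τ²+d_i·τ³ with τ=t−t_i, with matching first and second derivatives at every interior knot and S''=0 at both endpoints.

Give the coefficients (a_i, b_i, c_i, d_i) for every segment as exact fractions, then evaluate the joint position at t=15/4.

Δ: Δ0=-1, Δ1=1
row 1: diag=8, rhs=12; c'=1/8, d'=3/2
back: M1=3/2
M: M0=0, M1=3/2, M2=0
seg 0: a=3, c=M0/2=0, d=(M1−M0)/(6·3)=1/12, b=Δ0−h0·(2M0+M1)/6=-7/4
seg 1: a=0, c=M1/2=3/4, d=(M2−M1)/(6·1)=-1/4, b=Δ1−h1·(2M1+M2)/6=1/2
t_q=15/4 → seg 1, τ=3/4; S=0+1/2·τ+3/4·τ²+-1/4·τ³=177/256

  seg 0: a=3 b=-7/4 c=0 d=1/12
  seg 1: a=0 b=1/2 c=3/4 d=-1/4
S(15/4) = 177/256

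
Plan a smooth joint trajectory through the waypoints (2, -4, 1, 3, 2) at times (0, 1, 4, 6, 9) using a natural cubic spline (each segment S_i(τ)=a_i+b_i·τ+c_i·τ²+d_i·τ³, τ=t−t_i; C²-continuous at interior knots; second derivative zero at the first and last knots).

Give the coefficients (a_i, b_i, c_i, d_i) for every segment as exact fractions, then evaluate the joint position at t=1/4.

Δ: Δ0=-6, Δ1=5/3, Δ2=1, Δ3=-1/3
row 1: diag=8, rhs=46; c'=3/8, d'=23/4
row 2: denom=10−3·3/8=71/8; d'=(-4−3·23/4)/(71/8)=-170/71
row 3: denom=10−2·16/71=678/71; d'=(-8−2·-170/71)/(678/71)=-38/113
back: M3=-38/113
back: M2=-170/71−16/71·-38/113=-262/113
back: M1=23/4−3/8·-262/113=748/113
M: M0=0, M1=748/113, M2=-262/113, M3=-38/113, M4=0
seg 0: a=2, c=M0/2=0, d=(M1−M0)/(6·1)=374/339, b=Δ0−h0·(2M0+M1)/6=-2408/339
seg 1: a=-4, c=M1/2=374/113, d=(M2−M1)/(6·3)=-505/1017, b=Δ1−h1·(2M1+M2)/6=-1286/339
seg 2: a=1, c=M2/2=-131/113, d=(M3−M2)/(6·2)=56/339, b=Δ2−h2·(2M2+M3)/6=901/339
seg 3: a=3, c=M3/2=-19/113, d=(M4−M3)/(6·3)=19/1017, b=Δ3−h3·(2M3+M4)/6=1/339
t_q=1/4 → seg 0, τ=1/4; S=2+-2408/339·τ+0·τ²+374/339·τ³=873/3616

  seg 0: a=2 b=-2408/339 c=0 d=374/339
  seg 1: a=-4 b=-1286/339 c=374/113 d=-505/1017
  seg 2: a=1 b=901/339 c=-131/113 d=56/339
  seg 3: a=3 b=1/339 c=-19/113 d=19/1017
S(1/4) = 873/3616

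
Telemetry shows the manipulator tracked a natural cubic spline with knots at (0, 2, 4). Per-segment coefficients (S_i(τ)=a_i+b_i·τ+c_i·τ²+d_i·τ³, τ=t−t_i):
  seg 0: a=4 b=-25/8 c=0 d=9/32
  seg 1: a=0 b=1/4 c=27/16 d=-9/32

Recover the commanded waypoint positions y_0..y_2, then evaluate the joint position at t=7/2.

y_0 = S_0(0) = a_0 = 4
y_1 = S_1(0) = a_1 = 0
y_2 = S_1(2) = 5
t_q=7/2 is in segment 1 (τ=3/2); S_1(τ)=825/256

y_0=4 y_1=0 y_2=5
S(7/2) = 825/256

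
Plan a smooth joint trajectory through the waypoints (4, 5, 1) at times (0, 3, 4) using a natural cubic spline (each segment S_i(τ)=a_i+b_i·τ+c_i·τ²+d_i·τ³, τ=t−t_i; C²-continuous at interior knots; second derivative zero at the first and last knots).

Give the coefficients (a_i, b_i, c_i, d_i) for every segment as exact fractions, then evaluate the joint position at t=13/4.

  seg 0: a=4 b=47/24 c=0 d=-13/72
  seg 1: a=5 b=-35/12 c=-13/8 d=13/24
S(13/4) = 2139/512

Δ: Δ0=1/3, Δ1=-4
row 1: diag=8, rhs=-26; c'=1/8, d'=-13/4
back: M1=-13/4
M: M0=0, M1=-13/4, M2=0
seg 0: a=4, c=M0/2=0, d=(M1−M0)/(6·3)=-13/72, b=Δ0−h0·(2M0+M1)/6=47/24
seg 1: a=5, c=M1/2=-13/8, d=(M2−M1)/(6·1)=13/24, b=Δ1−h1·(2M1+M2)/6=-35/12
t_q=13/4 → seg 1, τ=1/4; S=5+-35/12·τ+-13/8·τ²+13/24·τ³=2139/512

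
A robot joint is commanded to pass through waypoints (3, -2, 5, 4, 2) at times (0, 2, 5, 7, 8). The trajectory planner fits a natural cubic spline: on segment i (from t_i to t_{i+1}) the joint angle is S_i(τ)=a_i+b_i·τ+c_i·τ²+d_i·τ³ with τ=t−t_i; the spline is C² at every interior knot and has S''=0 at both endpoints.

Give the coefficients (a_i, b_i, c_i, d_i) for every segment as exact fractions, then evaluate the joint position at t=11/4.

Δ: Δ0=-5/2, Δ1=7/3, Δ2=-1/2, Δ3=-2
row 1: diag=10, rhs=29; c'=3/10, d'=29/10
row 2: denom=10−3·3/10=91/10; d'=(-17−3·29/10)/(91/10)=-257/91
row 3: denom=6−2·20/91=506/91; d'=(-9−2·-257/91)/(506/91)=-305/506
back: M3=-305/506
back: M2=-257/91−20/91·-305/506=-681/253
back: M1=29/10−3/10·-681/253=938/253
M: M0=0, M1=938/253, M2=-681/253, M3=-305/506, M4=0
seg 0: a=3, c=M0/2=0, d=(M1−M0)/(6·2)=469/1518, b=Δ0−h0·(2M0+M1)/6=-5671/1518
seg 1: a=-2, c=M1/2=469/253, d=(M2−M1)/(6·3)=-1619/4554, b=Δ1−h1·(2M1+M2)/6=-43/1518
seg 2: a=5, c=M2/2=-681/506, d=(M3−M2)/(6·2)=1057/6072, b=Δ2−h2·(2M2+M3)/6=1135/759
seg 3: a=4, c=M3/2=-305/1012, d=(M4−M3)/(6·1)=305/3036, b=Δ3−h3·(2M3+M4)/6=-2731/1518
t_q=11/4 → seg 1, τ=3/4; S=-2+-43/1518·τ+469/253·τ²+-1619/4554·τ³=-36545/32384

  seg 0: a=3 b=-5671/1518 c=0 d=469/1518
  seg 1: a=-2 b=-43/1518 c=469/253 d=-1619/4554
  seg 2: a=5 b=1135/759 c=-681/506 d=1057/6072
  seg 3: a=4 b=-2731/1518 c=-305/1012 d=305/3036
S(11/4) = -36545/32384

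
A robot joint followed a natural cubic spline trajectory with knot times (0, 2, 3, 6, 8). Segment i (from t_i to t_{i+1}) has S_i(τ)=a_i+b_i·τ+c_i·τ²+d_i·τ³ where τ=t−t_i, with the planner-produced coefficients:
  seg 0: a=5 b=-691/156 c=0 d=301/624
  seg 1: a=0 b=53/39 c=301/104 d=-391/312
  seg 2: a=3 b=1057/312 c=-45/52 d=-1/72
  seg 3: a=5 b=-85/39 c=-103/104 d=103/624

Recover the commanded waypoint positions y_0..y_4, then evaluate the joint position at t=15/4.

y_0 = S_0(0) = a_0 = 5
y_1 = S_1(0) = a_1 = 0
y_2 = S_2(0) = a_2 = 3
y_3 = S_3(0) = a_3 = 5
y_4 = S_3(2) = -2
t_q=15/4 is in segment 2 (τ=3/4); S_2(τ)=33601/6656

y_0=5 y_1=0 y_2=3 y_3=5 y_4=-2
S(15/4) = 33601/6656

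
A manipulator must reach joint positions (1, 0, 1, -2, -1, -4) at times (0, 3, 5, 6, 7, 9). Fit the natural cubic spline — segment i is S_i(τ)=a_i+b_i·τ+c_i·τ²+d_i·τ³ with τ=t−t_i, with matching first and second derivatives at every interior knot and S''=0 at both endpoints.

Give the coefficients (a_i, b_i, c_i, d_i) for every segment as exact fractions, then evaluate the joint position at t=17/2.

  seg 0: a=1 b=-1036/921 c=0 d=27/307
  seg 1: a=0 b=1151/921 c=243/307 d=-4297/7368
  seg 2: a=1 b=-4757/1842 c=-3325/1228 d=8437/3684
  seg 3: a=-2 b=-4153/3684 c=1278/307 d=-7499/3684
  seg 4: a=-1 b=2011/1842 c=-2387/1228 d=2387/7368
S(17/2) = -51921/19648

Δ: Δ0=-1/3, Δ1=1/2, Δ2=-3, Δ3=1, Δ4=-3/2
row 1: diag=10, rhs=5; c'=1/5, d'=1/2
row 2: denom=6−2·1/5=28/5; d'=(-21−2·1/2)/(28/5)=-55/14
row 3: denom=4−1·5/28=107/28; d'=(24−1·-55/14)/(107/28)=782/107
row 4: denom=6−1·28/107=614/107; d'=(-15−1·782/107)/(614/107)=-2387/614
back: M4=-2387/614
back: M3=782/107−28/107·-2387/614=2556/307
back: M2=-55/14−5/28·2556/307=-3325/614
back: M1=1/2−1/5·-3325/614=486/307
M: M0=0, M1=486/307, M2=-3325/614, M3=2556/307, M4=-2387/614, M5=0
seg 0: a=1, c=M0/2=0, d=(M1−M0)/(6·3)=27/307, b=Δ0−h0·(2M0+M1)/6=-1036/921
seg 1: a=0, c=M1/2=243/307, d=(M2−M1)/(6·2)=-4297/7368, b=Δ1−h1·(2M1+M2)/6=1151/921
seg 2: a=1, c=M2/2=-3325/1228, d=(M3−M2)/(6·1)=8437/3684, b=Δ2−h2·(2M2+M3)/6=-4757/1842
seg 3: a=-2, c=M3/2=1278/307, d=(M4−M3)/(6·1)=-7499/3684, b=Δ3−h3·(2M3+M4)/6=-4153/3684
seg 4: a=-1, c=M4/2=-2387/1228, d=(M5−M4)/(6·2)=2387/7368, b=Δ4−h4·(2M4+M5)/6=2011/1842
t_q=17/2 → seg 4, τ=3/2; S=-1+2011/1842·τ+-2387/1228·τ²+2387/7368·τ³=-51921/19648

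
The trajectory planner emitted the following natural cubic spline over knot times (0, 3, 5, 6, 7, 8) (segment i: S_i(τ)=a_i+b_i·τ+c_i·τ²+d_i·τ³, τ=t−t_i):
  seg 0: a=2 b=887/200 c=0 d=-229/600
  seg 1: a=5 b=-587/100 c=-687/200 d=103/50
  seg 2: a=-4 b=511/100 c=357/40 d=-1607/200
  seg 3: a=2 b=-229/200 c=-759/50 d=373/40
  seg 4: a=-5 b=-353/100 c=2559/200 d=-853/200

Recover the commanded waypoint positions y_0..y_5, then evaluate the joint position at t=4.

y_0 = S_0(0) = a_0 = 2
y_1 = S_1(0) = a_1 = 5
y_2 = S_2(0) = a_2 = -4
y_3 = S_3(0) = a_3 = 2
y_4 = S_4(0) = a_4 = -5
y_5 = S_4(1) = 0
t_q=4 is in segment 1 (τ=1); S_1(τ)=-449/200

y_0=2 y_1=5 y_2=-4 y_3=2 y_4=-5 y_5=0
S(4) = -449/200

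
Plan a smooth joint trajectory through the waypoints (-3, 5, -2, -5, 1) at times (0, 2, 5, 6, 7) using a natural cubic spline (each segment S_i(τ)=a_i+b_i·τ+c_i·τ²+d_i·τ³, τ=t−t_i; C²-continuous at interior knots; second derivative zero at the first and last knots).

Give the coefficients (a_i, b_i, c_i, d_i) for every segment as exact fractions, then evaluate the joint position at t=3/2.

Δ: Δ0=4, Δ1=-7/3, Δ2=-3, Δ3=6
row 1: diag=10, rhs=-38; c'=3/10, d'=-19/5
row 2: denom=8−3·3/10=71/10; d'=(-4−3·-19/5)/(71/10)=74/71
row 3: denom=4−1·10/71=274/71; d'=(54−1·74/71)/(274/71)=1880/137
back: M3=1880/137
back: M2=74/71−10/71·1880/137=-122/137
back: M1=-19/5−3/10·-122/137=-484/137
M: M0=0, M1=-484/137, M2=-122/137, M3=1880/137, M4=0
seg 0: a=-3, c=M0/2=0, d=(M1−M0)/(6·2)=-121/411, b=Δ0−h0·(2M0+M1)/6=2128/411
seg 1: a=5, c=M1/2=-242/137, d=(M2−M1)/(6·3)=181/1233, b=Δ1−h1·(2M1+M2)/6=676/411
seg 2: a=-2, c=M2/2=-61/137, d=(M3−M2)/(6·1)=1001/411, b=Δ2−h2·(2M2+M3)/6=-2051/411
seg 3: a=-5, c=M3/2=940/137, d=(M4−M3)/(6·1)=-940/411, b=Δ3−h3·(2M3+M4)/6=586/411
t_q=3/2 → seg 0, τ=3/2; S=-3+2128/411·τ+0·τ²+-121/411·τ³=4135/1096

  seg 0: a=-3 b=2128/411 c=0 d=-121/411
  seg 1: a=5 b=676/411 c=-242/137 d=181/1233
  seg 2: a=-2 b=-2051/411 c=-61/137 d=1001/411
  seg 3: a=-5 b=586/411 c=940/137 d=-940/411
S(3/2) = 4135/1096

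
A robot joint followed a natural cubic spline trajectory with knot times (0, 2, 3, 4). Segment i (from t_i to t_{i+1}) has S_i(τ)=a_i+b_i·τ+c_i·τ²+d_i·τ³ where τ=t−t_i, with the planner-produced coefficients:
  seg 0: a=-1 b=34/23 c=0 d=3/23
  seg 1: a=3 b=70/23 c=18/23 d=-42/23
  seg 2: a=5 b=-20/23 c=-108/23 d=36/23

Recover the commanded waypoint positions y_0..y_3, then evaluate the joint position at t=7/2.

y_0=-1 y_1=3 y_2=5 y_3=1
S(7/2) = 165/46

y_0 = S_0(0) = a_0 = -1
y_1 = S_1(0) = a_1 = 3
y_2 = S_2(0) = a_2 = 5
y_3 = S_2(1) = 1
t_q=7/2 is in segment 2 (τ=1/2); S_2(τ)=165/46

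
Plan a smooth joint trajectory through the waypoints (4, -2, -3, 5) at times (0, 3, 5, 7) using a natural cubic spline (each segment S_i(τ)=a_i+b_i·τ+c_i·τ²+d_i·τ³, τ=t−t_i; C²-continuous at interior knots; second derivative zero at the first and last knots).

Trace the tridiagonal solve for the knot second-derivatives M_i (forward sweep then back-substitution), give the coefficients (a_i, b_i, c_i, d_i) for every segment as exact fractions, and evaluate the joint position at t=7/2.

  seg 0: a=4 b=-161/76 c=0 d=1/76
  seg 1: a=-2 b=-67/38 c=9/76 d=39/152
  seg 2: a=-3 b=34/19 c=63/38 d=-21/76
S(7/2) = -3429/1216

Δ: Δ0=-2, Δ1=-1/2, Δ2=4
row 1: diag=10, rhs=9; c'=1/5, d'=9/10
row 2: denom=8−2·1/5=38/5; d'=(27−2·9/10)/(38/5)=63/19
back: M2=63/19
back: M1=9/10−1/5·63/19=9/38
M: M0=0, M1=9/38, M2=63/19, M3=0
seg 0: a=4, c=M0/2=0, d=(M1−M0)/(6·3)=1/76, b=Δ0−h0·(2M0+M1)/6=-161/76
seg 1: a=-2, c=M1/2=9/76, d=(M2−M1)/(6·2)=39/152, b=Δ1−h1·(2M1+M2)/6=-67/38
seg 2: a=-3, c=M2/2=63/38, d=(M3−M2)/(6·2)=-21/76, b=Δ2−h2·(2M2+M3)/6=34/19
t_q=7/2 → seg 1, τ=1/2; S=-2+-67/38·τ+9/76·τ²+39/152·τ³=-3429/1216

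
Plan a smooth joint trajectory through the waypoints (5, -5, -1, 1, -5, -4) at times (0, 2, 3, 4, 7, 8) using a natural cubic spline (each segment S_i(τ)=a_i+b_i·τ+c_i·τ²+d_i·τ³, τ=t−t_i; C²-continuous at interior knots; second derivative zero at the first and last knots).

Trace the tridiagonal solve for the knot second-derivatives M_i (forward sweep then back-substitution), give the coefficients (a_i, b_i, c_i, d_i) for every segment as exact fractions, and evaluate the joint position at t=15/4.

Δ: Δ0=-5, Δ1=4, Δ2=2, Δ3=-2, Δ4=1
row 1: diag=6, rhs=54; c'=1/6, d'=9
row 2: denom=4−1·1/6=23/6; d'=(-12−1·9)/(23/6)=-126/23
row 3: denom=8−1·6/23=178/23; d'=(-24−1·-126/23)/(178/23)=-213/89
row 4: denom=8−3·69/178=1217/178; d'=(18−3·-213/89)/(1217/178)=4482/1217
back: M4=4482/1217
back: M3=-213/89−69/178·4482/1217=-4650/1217
back: M2=-126/23−6/23·-4650/1217=-5454/1217
back: M1=9−1/6·-5454/1217=11862/1217
M: M0=0, M1=11862/1217, M2=-5454/1217, M3=-4650/1217, M4=4482/1217, M5=0
seg 0: a=5, c=M0/2=0, d=(M1−M0)/(6·2)=1977/2434, b=Δ0−h0·(2M0+M1)/6=-10039/1217
seg 1: a=-5, c=M1/2=5931/1217, d=(M2−M1)/(6·1)=-2886/1217, b=Δ1−h1·(2M1+M2)/6=1823/1217
seg 2: a=-1, c=M2/2=-2727/1217, d=(M3−M2)/(6·1)=134/1217, b=Δ2−h2·(2M2+M3)/6=5027/1217
seg 3: a=1, c=M3/2=-2325/1217, d=(M4−M3)/(6·3)=1522/3651, b=Δ3−h3·(2M3+M4)/6=-25/1217
seg 4: a=-5, c=M4/2=2241/1217, d=(M5−M4)/(6·1)=-747/1217, b=Δ4−h4·(2M4+M5)/6=-277/1217
t_q=15/4 → seg 2, τ=3/4; S=-1+5027/1217·τ+-2727/1217·τ²+134/1217·τ³=34427/38944

  seg 0: a=5 b=-10039/1217 c=0 d=1977/2434
  seg 1: a=-5 b=1823/1217 c=5931/1217 d=-2886/1217
  seg 2: a=-1 b=5027/1217 c=-2727/1217 d=134/1217
  seg 3: a=1 b=-25/1217 c=-2325/1217 d=1522/3651
  seg 4: a=-5 b=-277/1217 c=2241/1217 d=-747/1217
S(15/4) = 34427/38944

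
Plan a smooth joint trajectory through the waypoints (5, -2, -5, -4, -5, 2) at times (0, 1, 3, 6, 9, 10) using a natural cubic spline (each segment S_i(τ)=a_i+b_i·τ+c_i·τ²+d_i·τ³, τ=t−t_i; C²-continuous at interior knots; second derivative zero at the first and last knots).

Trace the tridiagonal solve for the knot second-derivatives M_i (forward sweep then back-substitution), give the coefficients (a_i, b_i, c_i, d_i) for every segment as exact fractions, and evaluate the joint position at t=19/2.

  seg 0: a=5 b=-5831/740 c=0 d=651/740
  seg 1: a=-2 b=-1939/370 c=1953/740 d=-569/1480
  seg 2: a=-5 b=26/37 c=123/370 d=-41/270
  seg 3: a=-4 b=-519/370 c=-574/555 d=4631/9990
  seg 4: a=-5 b=908/185 c=1161/370 d=-387/370
S(19/2) = -5601/2960

Δ: Δ0=-7, Δ1=-3/2, Δ2=1/3, Δ3=-1/3, Δ4=7
row 1: diag=6, rhs=33; c'=1/3, d'=11/2
row 2: denom=10−2·1/3=28/3; d'=(11−2·11/2)/(28/3)=0
row 3: denom=12−3·9/28=309/28; d'=(-4−3·0)/(309/28)=-112/309
row 4: denom=8−3·28/103=740/103; d'=(44−3·-112/309)/(740/103)=1161/185
back: M4=1161/185
back: M3=-112/309−28/103·1161/185=-1148/555
back: M2=0−9/28·-1148/555=123/185
back: M1=11/2−1/3·123/185=1953/370
M: M0=0, M1=1953/370, M2=123/185, M3=-1148/555, M4=1161/185, M5=0
seg 0: a=5, c=M0/2=0, d=(M1−M0)/(6·1)=651/740, b=Δ0−h0·(2M0+M1)/6=-5831/740
seg 1: a=-2, c=M1/2=1953/740, d=(M2−M1)/(6·2)=-569/1480, b=Δ1−h1·(2M1+M2)/6=-1939/370
seg 2: a=-5, c=M2/2=123/370, d=(M3−M2)/(6·3)=-41/270, b=Δ2−h2·(2M2+M3)/6=26/37
seg 3: a=-4, c=M3/2=-574/555, d=(M4−M3)/(6·3)=4631/9990, b=Δ3−h3·(2M3+M4)/6=-519/370
seg 4: a=-5, c=M4/2=1161/370, d=(M5−M4)/(6·1)=-387/370, b=Δ4−h4·(2M4+M5)/6=908/185
t_q=19/2 → seg 4, τ=1/2; S=-5+908/185·τ+1161/370·τ²+-387/370·τ³=-5601/2960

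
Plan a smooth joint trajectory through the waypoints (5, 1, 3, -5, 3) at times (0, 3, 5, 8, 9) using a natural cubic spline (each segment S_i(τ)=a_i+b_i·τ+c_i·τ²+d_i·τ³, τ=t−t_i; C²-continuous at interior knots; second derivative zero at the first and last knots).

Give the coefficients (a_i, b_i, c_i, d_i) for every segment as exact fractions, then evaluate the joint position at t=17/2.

  seg 0: a=5 b=-1769/678 c=0 d=865/6102
  seg 1: a=1 b=413/339 c=865/678 d=-313/452
  seg 2: a=3 b=-674/339 c=-976/339 d=2698/3051
  seg 3: a=-5 b=1564/339 c=574/113 d=-574/339
S(17/2) = -739/452

Δ: Δ0=-4/3, Δ1=1, Δ2=-8/3, Δ3=8
row 1: diag=10, rhs=14; c'=1/5, d'=7/5
row 2: denom=10−2·1/5=48/5; d'=(-22−2·7/5)/(48/5)=-31/12
row 3: denom=8−3·5/16=113/16; d'=(64−3·-31/12)/(113/16)=1148/113
back: M3=1148/113
back: M2=-31/12−5/16·1148/113=-1952/339
back: M1=7/5−1/5·-1952/339=865/339
M: M0=0, M1=865/339, M2=-1952/339, M3=1148/113, M4=0
seg 0: a=5, c=M0/2=0, d=(M1−M0)/(6·3)=865/6102, b=Δ0−h0·(2M0+M1)/6=-1769/678
seg 1: a=1, c=M1/2=865/678, d=(M2−M1)/(6·2)=-313/452, b=Δ1−h1·(2M1+M2)/6=413/339
seg 2: a=3, c=M2/2=-976/339, d=(M3−M2)/(6·3)=2698/3051, b=Δ2−h2·(2M2+M3)/6=-674/339
seg 3: a=-5, c=M3/2=574/113, d=(M4−M3)/(6·1)=-574/339, b=Δ3−h3·(2M3+M4)/6=1564/339
t_q=17/2 → seg 3, τ=1/2; S=-5+1564/339·τ+574/113·τ²+-574/339·τ³=-739/452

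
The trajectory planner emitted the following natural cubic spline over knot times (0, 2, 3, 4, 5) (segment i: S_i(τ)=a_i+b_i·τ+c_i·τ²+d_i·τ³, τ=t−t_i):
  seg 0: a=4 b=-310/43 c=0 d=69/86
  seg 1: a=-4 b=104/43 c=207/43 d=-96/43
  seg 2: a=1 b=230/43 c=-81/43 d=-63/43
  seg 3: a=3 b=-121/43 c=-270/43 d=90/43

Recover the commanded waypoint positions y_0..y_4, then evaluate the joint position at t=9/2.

y_0=4 y_1=-4 y_2=1 y_3=3 y_4=-4
S(9/2) = 49/172

y_0 = S_0(0) = a_0 = 4
y_1 = S_1(0) = a_1 = -4
y_2 = S_2(0) = a_2 = 1
y_3 = S_3(0) = a_3 = 3
y_4 = S_3(1) = -4
t_q=9/2 is in segment 3 (τ=1/2); S_3(τ)=49/172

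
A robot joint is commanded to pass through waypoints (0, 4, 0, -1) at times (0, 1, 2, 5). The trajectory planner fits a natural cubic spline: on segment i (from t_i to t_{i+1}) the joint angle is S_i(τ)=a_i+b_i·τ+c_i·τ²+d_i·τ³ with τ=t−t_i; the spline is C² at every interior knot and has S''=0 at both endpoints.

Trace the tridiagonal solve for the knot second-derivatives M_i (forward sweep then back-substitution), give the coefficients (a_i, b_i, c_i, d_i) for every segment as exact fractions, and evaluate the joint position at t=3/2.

  seg 0: a=0 b=575/93 c=0 d=-203/93
  seg 1: a=4 b=-34/93 c=-203/31 d=271/93
  seg 2: a=0 b=-439/93 c=68/31 d=-68/279
S(3/2) = 631/248

Δ: Δ0=4, Δ1=-4, Δ2=-1/3
row 1: diag=4, rhs=-48; c'=1/4, d'=-12
row 2: denom=8−1·1/4=31/4; d'=(22−1·-12)/(31/4)=136/31
back: M2=136/31
back: M1=-12−1/4·136/31=-406/31
M: M0=0, M1=-406/31, M2=136/31, M3=0
seg 0: a=0, c=M0/2=0, d=(M1−M0)/(6·1)=-203/93, b=Δ0−h0·(2M0+M1)/6=575/93
seg 1: a=4, c=M1/2=-203/31, d=(M2−M1)/(6·1)=271/93, b=Δ1−h1·(2M1+M2)/6=-34/93
seg 2: a=0, c=M2/2=68/31, d=(M3−M2)/(6·3)=-68/279, b=Δ2−h2·(2M2+M3)/6=-439/93
t_q=3/2 → seg 1, τ=1/2; S=4+-34/93·τ+-203/31·τ²+271/93·τ³=631/248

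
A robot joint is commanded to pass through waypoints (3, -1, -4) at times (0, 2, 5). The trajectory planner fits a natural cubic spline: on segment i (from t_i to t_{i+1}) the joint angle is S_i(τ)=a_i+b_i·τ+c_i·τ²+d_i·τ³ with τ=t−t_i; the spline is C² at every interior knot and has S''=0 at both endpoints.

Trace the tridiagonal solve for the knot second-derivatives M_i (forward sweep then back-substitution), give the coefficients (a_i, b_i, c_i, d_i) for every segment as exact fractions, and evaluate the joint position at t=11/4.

  seg 0: a=3 b=-11/5 c=0 d=1/20
  seg 1: a=-1 b=-8/5 c=3/10 d=-1/30
S(11/4) = -1309/640

Δ: Δ0=-2, Δ1=-1
row 1: diag=10, rhs=6; c'=3/10, d'=3/5
back: M1=3/5
M: M0=0, M1=3/5, M2=0
seg 0: a=3, c=M0/2=0, d=(M1−M0)/(6·2)=1/20, b=Δ0−h0·(2M0+M1)/6=-11/5
seg 1: a=-1, c=M1/2=3/10, d=(M2−M1)/(6·3)=-1/30, b=Δ1−h1·(2M1+M2)/6=-8/5
t_q=11/4 → seg 1, τ=3/4; S=-1+-8/5·τ+3/10·τ²+-1/30·τ³=-1309/640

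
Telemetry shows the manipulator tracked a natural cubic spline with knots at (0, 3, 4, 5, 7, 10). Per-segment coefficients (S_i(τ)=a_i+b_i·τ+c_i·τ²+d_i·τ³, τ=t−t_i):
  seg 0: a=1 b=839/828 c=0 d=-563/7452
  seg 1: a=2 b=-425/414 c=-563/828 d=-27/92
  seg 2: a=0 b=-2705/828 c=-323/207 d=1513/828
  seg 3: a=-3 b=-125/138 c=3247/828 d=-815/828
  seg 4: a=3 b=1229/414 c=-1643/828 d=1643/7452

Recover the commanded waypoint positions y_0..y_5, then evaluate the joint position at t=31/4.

y_0=1 y_1=2 y_2=0 y_3=-3 y_4=3 y_5=0
S(31/4) = 24749/5888

y_0 = S_0(0) = a_0 = 1
y_1 = S_1(0) = a_1 = 2
y_2 = S_2(0) = a_2 = 0
y_3 = S_3(0) = a_3 = -3
y_4 = S_4(0) = a_4 = 3
y_5 = S_4(3) = 0
t_q=31/4 is in segment 4 (τ=3/4); S_4(τ)=24749/5888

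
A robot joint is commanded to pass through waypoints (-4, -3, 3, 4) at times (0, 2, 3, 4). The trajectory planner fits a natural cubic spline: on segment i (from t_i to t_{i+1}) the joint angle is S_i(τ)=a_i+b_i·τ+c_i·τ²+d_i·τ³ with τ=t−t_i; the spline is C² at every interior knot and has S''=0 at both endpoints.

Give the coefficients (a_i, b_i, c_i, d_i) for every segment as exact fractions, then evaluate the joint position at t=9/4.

Δ: Δ0=1/2, Δ1=6, Δ2=1
row 1: diag=6, rhs=33; c'=1/6, d'=11/2
row 2: denom=4−1·1/6=23/6; d'=(-30−1·11/2)/(23/6)=-213/23
back: M2=-213/23
back: M1=11/2−1/6·-213/23=162/23
M: M0=0, M1=162/23, M2=-213/23, M3=0
seg 0: a=-4, c=M0/2=0, d=(M1−M0)/(6·2)=27/46, b=Δ0−h0·(2M0+M1)/6=-85/46
seg 1: a=-3, c=M1/2=81/23, d=(M2−M1)/(6·1)=-125/46, b=Δ1−h1·(2M1+M2)/6=239/46
seg 2: a=3, c=M2/2=-213/46, d=(M3−M2)/(6·1)=71/46, b=Δ2−h2·(2M2+M3)/6=94/23
t_q=9/4 → seg 1, τ=1/4; S=-3+239/46·τ+81/23·τ²+-125/46·τ³=-195/128

  seg 0: a=-4 b=-85/46 c=0 d=27/46
  seg 1: a=-3 b=239/46 c=81/23 d=-125/46
  seg 2: a=3 b=94/23 c=-213/46 d=71/46
S(9/4) = -195/128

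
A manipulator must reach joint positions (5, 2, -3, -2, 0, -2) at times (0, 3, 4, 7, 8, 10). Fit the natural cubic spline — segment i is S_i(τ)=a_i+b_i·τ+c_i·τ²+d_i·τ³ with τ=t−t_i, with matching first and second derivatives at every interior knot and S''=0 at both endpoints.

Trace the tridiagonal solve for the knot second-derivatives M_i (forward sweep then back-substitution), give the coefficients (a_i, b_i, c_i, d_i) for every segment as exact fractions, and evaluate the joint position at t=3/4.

  seg 0: a=5 b=1970/2529 c=0 d=-4499/22761
  seg 1: a=2 b=-11527/2529 c=-4499/2529 d=1127/843
  seg 2: a=-3 b=-10382/2529 c=5644/2529 d=-5707/22761
  seg 3: a=-2 b=6361/2529 c=-7/281 d=-1240/2529
  seg 4: a=0 b=2515/2529 c=-1261/843 d=1261/5058
S(3/4) = 98927/17984

Δ: Δ0=-1, Δ1=-5, Δ2=1/3, Δ3=2, Δ4=-1
row 1: diag=8, rhs=-24; c'=1/8, d'=-3
row 2: denom=8−1·1/8=63/8; d'=(32−1·-3)/(63/8)=40/9
row 3: denom=8−3·8/21=48/7; d'=(10−3·40/9)/(48/7)=-35/72
row 4: denom=6−1·7/48=281/48; d'=(-18−1·-35/72)/(281/48)=-2522/843
back: M4=-2522/843
back: M3=-35/72−7/48·-2522/843=-14/281
back: M2=40/9−8/21·-14/281=11288/2529
back: M1=-3−1/8·11288/2529=-8998/2529
M: M0=0, M1=-8998/2529, M2=11288/2529, M3=-14/281, M4=-2522/843, M5=0
seg 0: a=5, c=M0/2=0, d=(M1−M0)/(6·3)=-4499/22761, b=Δ0−h0·(2M0+M1)/6=1970/2529
seg 1: a=2, c=M1/2=-4499/2529, d=(M2−M1)/(6·1)=1127/843, b=Δ1−h1·(2M1+M2)/6=-11527/2529
seg 2: a=-3, c=M2/2=5644/2529, d=(M3−M2)/(6·3)=-5707/22761, b=Δ2−h2·(2M2+M3)/6=-10382/2529
seg 3: a=-2, c=M3/2=-7/281, d=(M4−M3)/(6·1)=-1240/2529, b=Δ3−h3·(2M3+M4)/6=6361/2529
seg 4: a=0, c=M4/2=-1261/843, d=(M5−M4)/(6·2)=1261/5058, b=Δ4−h4·(2M4+M5)/6=2515/2529
t_q=3/4 → seg 0, τ=3/4; S=5+1970/2529·τ+0·τ²+-4499/22761·τ³=98927/17984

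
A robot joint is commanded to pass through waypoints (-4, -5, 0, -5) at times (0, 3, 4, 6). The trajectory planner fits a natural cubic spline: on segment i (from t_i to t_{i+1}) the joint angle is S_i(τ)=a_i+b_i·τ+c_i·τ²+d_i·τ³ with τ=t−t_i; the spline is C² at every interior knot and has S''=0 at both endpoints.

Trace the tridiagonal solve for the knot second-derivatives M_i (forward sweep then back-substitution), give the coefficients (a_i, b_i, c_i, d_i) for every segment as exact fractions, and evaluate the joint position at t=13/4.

  seg 0: a=-4 b=-805/282 c=0 d=79/282
  seg 1: a=-5 b=664/141 c=237/94 d=-629/282
  seg 2: a=0 b=863/282 c=-196/47 d=98/141
S(13/4) = -22259/6016

Δ: Δ0=-1/3, Δ1=5, Δ2=-5/2
row 1: diag=8, rhs=32; c'=1/8, d'=4
row 2: denom=6−1·1/8=47/8; d'=(-45−1·4)/(47/8)=-392/47
back: M2=-392/47
back: M1=4−1/8·-392/47=237/47
M: M0=0, M1=237/47, M2=-392/47, M3=0
seg 0: a=-4, c=M0/2=0, d=(M1−M0)/(6·3)=79/282, b=Δ0−h0·(2M0+M1)/6=-805/282
seg 1: a=-5, c=M1/2=237/94, d=(M2−M1)/(6·1)=-629/282, b=Δ1−h1·(2M1+M2)/6=664/141
seg 2: a=0, c=M2/2=-196/47, d=(M3−M2)/(6·2)=98/141, b=Δ2−h2·(2M2+M3)/6=863/282
t_q=13/4 → seg 1, τ=1/4; S=-5+664/141·τ+237/94·τ²+-629/282·τ³=-22259/6016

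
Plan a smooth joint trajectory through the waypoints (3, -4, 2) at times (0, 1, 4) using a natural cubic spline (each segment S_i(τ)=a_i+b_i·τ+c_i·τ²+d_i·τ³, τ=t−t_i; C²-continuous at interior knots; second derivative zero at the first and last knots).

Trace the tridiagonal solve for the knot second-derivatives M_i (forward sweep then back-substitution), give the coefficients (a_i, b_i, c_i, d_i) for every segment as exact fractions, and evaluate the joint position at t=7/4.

  seg 0: a=3 b=-65/8 c=0 d=9/8
  seg 1: a=-4 b=-19/4 c=27/8 d=-3/8
S(7/4) = -2981/512

Δ: Δ0=-7, Δ1=2
row 1: diag=8, rhs=54; c'=3/8, d'=27/4
back: M1=27/4
M: M0=0, M1=27/4, M2=0
seg 0: a=3, c=M0/2=0, d=(M1−M0)/(6·1)=9/8, b=Δ0−h0·(2M0+M1)/6=-65/8
seg 1: a=-4, c=M1/2=27/8, d=(M2−M1)/(6·3)=-3/8, b=Δ1−h1·(2M1+M2)/6=-19/4
t_q=7/4 → seg 1, τ=3/4; S=-4+-19/4·τ+27/8·τ²+-3/8·τ³=-2981/512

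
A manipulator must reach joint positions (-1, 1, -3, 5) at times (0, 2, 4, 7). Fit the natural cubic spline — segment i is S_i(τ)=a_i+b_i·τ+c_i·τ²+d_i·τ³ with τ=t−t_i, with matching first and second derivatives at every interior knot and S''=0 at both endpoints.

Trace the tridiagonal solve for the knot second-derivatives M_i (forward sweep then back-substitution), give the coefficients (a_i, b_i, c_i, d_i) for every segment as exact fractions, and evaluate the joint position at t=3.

Δ: Δ0=1, Δ1=-2, Δ2=8/3
row 1: diag=8, rhs=-18; c'=1/4, d'=-9/4
row 2: denom=10−2·1/4=19/2; d'=(28−2·-9/4)/(19/2)=65/19
back: M2=65/19
back: M1=-9/4−1/4·65/19=-59/19
M: M0=0, M1=-59/19, M2=65/19, M3=0
seg 0: a=-1, c=M0/2=0, d=(M1−M0)/(6·2)=-59/228, b=Δ0−h0·(2M0+M1)/6=116/57
seg 1: a=1, c=M1/2=-59/38, d=(M2−M1)/(6·2)=31/57, b=Δ1−h1·(2M1+M2)/6=-61/57
seg 2: a=-3, c=M2/2=65/38, d=(M3−M2)/(6·3)=-65/342, b=Δ2−h2·(2M2+M3)/6=-43/57
t_q=3 → seg 1, τ=1; S=1+-61/57·τ+-59/38·τ²+31/57·τ³=-41/38

  seg 0: a=-1 b=116/57 c=0 d=-59/228
  seg 1: a=1 b=-61/57 c=-59/38 d=31/57
  seg 2: a=-3 b=-43/57 c=65/38 d=-65/342
S(3) = -41/38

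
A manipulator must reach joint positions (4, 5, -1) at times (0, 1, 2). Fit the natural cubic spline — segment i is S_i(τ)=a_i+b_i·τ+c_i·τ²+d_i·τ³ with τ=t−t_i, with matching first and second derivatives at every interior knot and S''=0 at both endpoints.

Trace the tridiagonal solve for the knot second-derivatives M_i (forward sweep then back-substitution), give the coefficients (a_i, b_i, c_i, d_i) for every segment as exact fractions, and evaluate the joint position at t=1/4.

  seg 0: a=4 b=11/4 c=0 d=-7/4
  seg 1: a=5 b=-5/2 c=-21/4 d=7/4
S(1/4) = 1193/256

Δ: Δ0=1, Δ1=-6
row 1: diag=4, rhs=-42; c'=1/4, d'=-21/2
back: M1=-21/2
M: M0=0, M1=-21/2, M2=0
seg 0: a=4, c=M0/2=0, d=(M1−M0)/(6·1)=-7/4, b=Δ0−h0·(2M0+M1)/6=11/4
seg 1: a=5, c=M1/2=-21/4, d=(M2−M1)/(6·1)=7/4, b=Δ1−h1·(2M1+M2)/6=-5/2
t_q=1/4 → seg 0, τ=1/4; S=4+11/4·τ+0·τ²+-7/4·τ³=1193/256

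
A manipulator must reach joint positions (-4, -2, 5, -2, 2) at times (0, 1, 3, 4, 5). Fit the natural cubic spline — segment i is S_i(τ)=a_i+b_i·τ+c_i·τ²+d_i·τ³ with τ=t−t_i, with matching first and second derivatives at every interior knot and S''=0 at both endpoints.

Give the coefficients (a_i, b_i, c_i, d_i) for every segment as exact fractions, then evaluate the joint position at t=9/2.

Δ: Δ0=2, Δ1=7/2, Δ2=-7, Δ3=4
row 1: diag=6, rhs=9; c'=1/3, d'=3/2
row 2: denom=6−2·1/3=16/3; d'=(-63−2·3/2)/(16/3)=-99/8
row 3: denom=4−1·3/16=61/16; d'=(66−1·-99/8)/(61/16)=1254/61
back: M3=1254/61
back: M2=-99/8−3/16·1254/61=-990/61
back: M1=3/2−1/3·-990/61=843/122
M: M0=0, M1=843/122, M2=-990/61, M3=1254/61, M4=0
seg 0: a=-4, c=M0/2=0, d=(M1−M0)/(6·1)=281/244, b=Δ0−h0·(2M0+M1)/6=207/244
seg 1: a=-2, c=M1/2=843/244, d=(M2−M1)/(6·2)=-941/488, b=Δ1−h1·(2M1+M2)/6=525/122
seg 2: a=5, c=M2/2=-495/61, d=(M3−M2)/(6·1)=374/61, b=Δ2−h2·(2M2+M3)/6=-306/61
seg 3: a=-2, c=M3/2=627/61, d=(M4−M3)/(6·1)=-209/61, b=Δ3−h3·(2M3+M4)/6=-174/61
t_q=9/2 → seg 3, τ=1/2; S=-2+-174/61·τ+627/61·τ²+-209/61·τ³=-627/488

  seg 0: a=-4 b=207/244 c=0 d=281/244
  seg 1: a=-2 b=525/122 c=843/244 d=-941/488
  seg 2: a=5 b=-306/61 c=-495/61 d=374/61
  seg 3: a=-2 b=-174/61 c=627/61 d=-209/61
S(9/2) = -627/488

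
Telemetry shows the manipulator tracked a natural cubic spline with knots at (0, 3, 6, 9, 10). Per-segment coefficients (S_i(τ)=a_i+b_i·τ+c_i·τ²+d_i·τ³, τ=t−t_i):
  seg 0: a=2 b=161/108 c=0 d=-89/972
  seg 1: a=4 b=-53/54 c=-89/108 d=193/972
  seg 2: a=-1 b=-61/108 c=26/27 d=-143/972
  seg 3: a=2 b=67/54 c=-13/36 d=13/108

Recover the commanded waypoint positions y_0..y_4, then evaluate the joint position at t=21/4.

y_0 = S_0(0) = a_0 = 2
y_1 = S_1(0) = a_1 = 4
y_2 = S_2(0) = a_2 = -1
y_3 = S_3(0) = a_3 = 2
y_4 = S_3(1) = 3
t_q=21/4 is in segment 1 (τ=9/4); S_1(τ)=-91/768

y_0=2 y_1=4 y_2=-1 y_3=2 y_4=3
S(21/4) = -91/768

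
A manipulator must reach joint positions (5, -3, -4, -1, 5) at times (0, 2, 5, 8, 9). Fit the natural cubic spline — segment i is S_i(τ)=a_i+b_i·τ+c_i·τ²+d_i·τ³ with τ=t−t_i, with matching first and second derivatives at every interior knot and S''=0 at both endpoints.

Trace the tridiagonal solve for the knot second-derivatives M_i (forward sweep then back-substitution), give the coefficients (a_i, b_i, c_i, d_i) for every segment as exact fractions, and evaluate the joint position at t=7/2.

  seg 0: a=5 b=-1928/399 c=0 d=83/399
  seg 1: a=-3 b=-932/399 c=166/133 d=-695/3591
  seg 2: a=-4 b=-29/399 c=-197/399 d=1019/3591
  seg 3: a=-1 b=1846/399 c=274/133 d=-274/399
S(7/2) = -661/152

Δ: Δ0=-4, Δ1=-1/3, Δ2=1, Δ3=6
row 1: diag=10, rhs=22; c'=3/10, d'=11/5
row 2: denom=12−3·3/10=111/10; d'=(8−3·11/5)/(111/10)=14/111
row 3: denom=8−3·10/37=266/37; d'=(30−3·14/111)/(266/37)=548/133
back: M3=548/133
back: M2=14/111−10/37·548/133=-394/399
back: M1=11/5−3/10·-394/399=332/133
M: M0=0, M1=332/133, M2=-394/399, M3=548/133, M4=0
seg 0: a=5, c=M0/2=0, d=(M1−M0)/(6·2)=83/399, b=Δ0−h0·(2M0+M1)/6=-1928/399
seg 1: a=-3, c=M1/2=166/133, d=(M2−M1)/(6·3)=-695/3591, b=Δ1−h1·(2M1+M2)/6=-932/399
seg 2: a=-4, c=M2/2=-197/399, d=(M3−M2)/(6·3)=1019/3591, b=Δ2−h2·(2M2+M3)/6=-29/399
seg 3: a=-1, c=M3/2=274/133, d=(M4−M3)/(6·1)=-274/399, b=Δ3−h3·(2M3+M4)/6=1846/399
t_q=7/2 → seg 1, τ=3/2; S=-3+-932/399·τ+166/133·τ²+-695/3591·τ³=-661/152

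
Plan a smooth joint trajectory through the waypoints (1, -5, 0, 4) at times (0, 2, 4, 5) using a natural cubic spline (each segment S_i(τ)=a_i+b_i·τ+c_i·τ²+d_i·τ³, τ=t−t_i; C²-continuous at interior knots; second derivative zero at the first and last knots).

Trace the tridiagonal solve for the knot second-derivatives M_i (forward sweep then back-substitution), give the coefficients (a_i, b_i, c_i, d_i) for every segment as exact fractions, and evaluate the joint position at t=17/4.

  seg 0: a=1 b=-48/11 c=0 d=15/44
  seg 1: a=-5 b=-3/11 c=45/22 d=-29/88
  seg 2: a=0 b=87/22 c=3/44 d=-1/44
S(17/4) = 2795/2816

Δ: Δ0=-3, Δ1=5/2, Δ2=4
row 1: diag=8, rhs=33; c'=1/4, d'=33/8
row 2: denom=6−2·1/4=11/2; d'=(9−2·33/8)/(11/2)=3/22
back: M2=3/22
back: M1=33/8−1/4·3/22=45/11
M: M0=0, M1=45/11, M2=3/22, M3=0
seg 0: a=1, c=M0/2=0, d=(M1−M0)/(6·2)=15/44, b=Δ0−h0·(2M0+M1)/6=-48/11
seg 1: a=-5, c=M1/2=45/22, d=(M2−M1)/(6·2)=-29/88, b=Δ1−h1·(2M1+M2)/6=-3/11
seg 2: a=0, c=M2/2=3/44, d=(M3−M2)/(6·1)=-1/44, b=Δ2−h2·(2M2+M3)/6=87/22
t_q=17/4 → seg 2, τ=1/4; S=0+87/22·τ+3/44·τ²+-1/44·τ³=2795/2816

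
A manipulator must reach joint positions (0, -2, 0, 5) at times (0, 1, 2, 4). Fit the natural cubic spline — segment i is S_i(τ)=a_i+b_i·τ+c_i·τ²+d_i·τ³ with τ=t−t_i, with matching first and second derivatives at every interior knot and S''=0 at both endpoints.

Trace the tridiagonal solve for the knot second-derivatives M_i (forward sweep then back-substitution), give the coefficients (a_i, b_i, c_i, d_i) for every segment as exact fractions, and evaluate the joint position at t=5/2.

Δ: Δ0=-2, Δ1=2, Δ2=5/2
row 1: diag=4, rhs=24; c'=1/4, d'=6
row 2: denom=6−1·1/4=23/4; d'=(3−1·6)/(23/4)=-12/23
back: M2=-12/23
back: M1=6−1/4·-12/23=141/23
M: M0=0, M1=141/23, M2=-12/23, M3=0
seg 0: a=0, c=M0/2=0, d=(M1−M0)/(6·1)=47/46, b=Δ0−h0·(2M0+M1)/6=-139/46
seg 1: a=-2, c=M1/2=141/46, d=(M2−M1)/(6·1)=-51/46, b=Δ1−h1·(2M1+M2)/6=1/23
seg 2: a=0, c=M2/2=-6/23, d=(M3−M2)/(6·2)=1/23, b=Δ2−h2·(2M2+M3)/6=131/46
t_q=5/2 → seg 2, τ=1/2; S=0+131/46·τ+-6/23·τ²+1/23·τ³=251/184

  seg 0: a=0 b=-139/46 c=0 d=47/46
  seg 1: a=-2 b=1/23 c=141/46 d=-51/46
  seg 2: a=0 b=131/46 c=-6/23 d=1/23
S(5/2) = 251/184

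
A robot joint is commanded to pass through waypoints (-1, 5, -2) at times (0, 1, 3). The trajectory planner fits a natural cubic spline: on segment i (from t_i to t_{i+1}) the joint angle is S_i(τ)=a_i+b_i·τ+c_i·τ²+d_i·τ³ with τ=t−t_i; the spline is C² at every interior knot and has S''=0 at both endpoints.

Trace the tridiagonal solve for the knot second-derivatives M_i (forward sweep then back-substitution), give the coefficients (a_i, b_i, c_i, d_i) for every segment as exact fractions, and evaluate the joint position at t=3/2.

Δ: Δ0=6, Δ1=-7/2
row 1: diag=6, rhs=-57; c'=1/3, d'=-19/2
back: M1=-19/2
M: M0=0, M1=-19/2, M2=0
seg 0: a=-1, c=M0/2=0, d=(M1−M0)/(6·1)=-19/12, b=Δ0−h0·(2M0+M1)/6=91/12
seg 1: a=5, c=M1/2=-19/4, d=(M2−M1)/(6·2)=19/24, b=Δ1−h1·(2M1+M2)/6=17/6
t_q=3/2 → seg 1, τ=1/2; S=5+17/6·τ+-19/4·τ²+19/24·τ³=341/64

  seg 0: a=-1 b=91/12 c=0 d=-19/12
  seg 1: a=5 b=17/6 c=-19/4 d=19/24
S(3/2) = 341/64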